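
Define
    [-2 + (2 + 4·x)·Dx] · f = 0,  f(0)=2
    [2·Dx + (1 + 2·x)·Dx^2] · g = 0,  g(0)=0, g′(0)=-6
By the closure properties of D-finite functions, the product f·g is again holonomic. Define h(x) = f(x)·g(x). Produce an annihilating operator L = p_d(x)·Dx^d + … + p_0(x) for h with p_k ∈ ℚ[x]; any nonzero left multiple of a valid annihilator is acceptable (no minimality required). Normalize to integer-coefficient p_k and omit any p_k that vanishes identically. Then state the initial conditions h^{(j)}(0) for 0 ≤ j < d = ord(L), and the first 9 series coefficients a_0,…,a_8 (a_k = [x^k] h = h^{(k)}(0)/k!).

f: a_k = 2, 2, -1, 1, -5/4, 7/4, -21/8, 33/8, -429/64, …
g: a_k = 0, -6, 6, -8, 12, -96/5, 32, -384/7, 96, …
Sym-product of L_f,L_g gives L₀ (≤ ord 2).
L = 1 + (1 + 4·x + 4·x^2)·Dx^2  (order 2).
h: a_k = 0, -12, 0, 2, -4, 71/10, -62/5, 3043/140, -2689/70, …
ICs: h(0) = 0, h′(0) = -12.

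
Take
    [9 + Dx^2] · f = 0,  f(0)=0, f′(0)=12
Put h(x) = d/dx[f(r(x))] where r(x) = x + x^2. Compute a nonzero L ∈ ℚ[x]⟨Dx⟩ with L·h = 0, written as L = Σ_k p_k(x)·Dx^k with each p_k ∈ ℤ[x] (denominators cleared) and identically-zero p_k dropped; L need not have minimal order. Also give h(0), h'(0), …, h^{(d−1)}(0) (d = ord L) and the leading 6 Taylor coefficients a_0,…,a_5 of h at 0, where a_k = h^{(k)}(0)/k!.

L = (21 + 72·x + 216·x^2 + 288·x^3 + 144·x^4) + (-6 - 12·x)·Dx + (1 + 4·x + 4·x^2)·Dx^2  (order 2).
h: a_k = 12, 24, -54, -216, -459/2, 135, …
ICs: h(0) = 12, h′(0) = 24.

f: a_k = 0, 12, 0, -18, 0, 81/10, …
Change of var in L_f (x↦r) gives L₀.
Derive L from L₀ (diff closure).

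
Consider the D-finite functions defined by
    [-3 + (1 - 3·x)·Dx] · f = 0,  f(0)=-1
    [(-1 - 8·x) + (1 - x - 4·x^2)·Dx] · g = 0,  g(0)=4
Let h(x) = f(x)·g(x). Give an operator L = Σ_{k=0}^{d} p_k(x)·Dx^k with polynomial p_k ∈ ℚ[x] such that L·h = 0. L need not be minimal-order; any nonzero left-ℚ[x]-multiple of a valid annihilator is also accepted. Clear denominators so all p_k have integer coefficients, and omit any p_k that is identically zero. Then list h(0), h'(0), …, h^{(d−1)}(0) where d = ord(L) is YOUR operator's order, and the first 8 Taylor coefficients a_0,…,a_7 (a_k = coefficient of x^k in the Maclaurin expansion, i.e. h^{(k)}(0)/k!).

f: a_k = -1, -3, -9, -27, -81, -243, -729, -2187, …
g: a_k = 4, 4, 20, 36, 116, 260, 724, 1764, …
Product ⇒ symmetric product L₀, ord ≤ 1.
L = (-4 - 2·x + 36·x^2) + (1 - 4·x - x^2 + 12·x^3)·Dx  (order 1).
h: a_k = -4, -16, -68, -240, -836, -2768, -9028, -28848, …
ICs: h(0) = -4.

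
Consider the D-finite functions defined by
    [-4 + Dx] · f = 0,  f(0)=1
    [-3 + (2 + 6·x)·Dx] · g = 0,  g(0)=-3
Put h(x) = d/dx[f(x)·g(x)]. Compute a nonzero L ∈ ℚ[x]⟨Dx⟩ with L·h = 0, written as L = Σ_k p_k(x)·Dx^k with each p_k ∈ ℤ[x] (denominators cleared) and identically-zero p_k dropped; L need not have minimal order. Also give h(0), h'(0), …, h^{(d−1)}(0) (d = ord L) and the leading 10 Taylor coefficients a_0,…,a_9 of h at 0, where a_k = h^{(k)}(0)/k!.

f: a_k = 1, 4, 8, 32/3, 32/3, 128/15, 256/45, 1024/315, 512/315, 2048/2835, …
g: a_k = -3, -9/2, 27/8, -81/16, 1215/128, -5103/256, 45927/1024, -216513/2048, 8444007/32768, -42220035/65536, …
Sym-product of L_f,L_g gives L₀ (≤ ord 1).
Derive L from L₀ (diff closure).
L = (103 + 528·x + 576·x^2) + (-22 - 114·x - 144·x^2)·Dx  (order 1).
h: a_k = -33/2, -309/4, -2859/16, -8161/32, -76883/256, -497863/2560, -9695729/30720, 133285631/430080, -8654728283/6881280, 429732708761/123863040, …
ICs: h(0) = -33/2.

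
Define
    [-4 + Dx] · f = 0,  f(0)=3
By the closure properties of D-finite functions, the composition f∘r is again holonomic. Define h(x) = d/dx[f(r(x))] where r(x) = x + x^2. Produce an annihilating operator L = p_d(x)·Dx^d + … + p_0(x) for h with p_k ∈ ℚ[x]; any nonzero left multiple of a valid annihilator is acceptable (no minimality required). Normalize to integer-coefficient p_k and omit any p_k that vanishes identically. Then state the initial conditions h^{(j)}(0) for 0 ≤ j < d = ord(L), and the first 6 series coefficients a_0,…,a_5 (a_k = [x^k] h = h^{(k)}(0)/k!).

L = (6 + 16·x + 16·x^2) + (-1 - 2·x)·Dx  (order 1).
h: a_k = 12, 72, 240, 608, 1248, 11072/5, …
ICs: h(0) = 12.

f: a_k = 3, 12, 24, 32, 32, 128/5, …
L₀ from L_f via x↦r, Dx↦r'^{-1}Dx.
h₀' ⇒ L via d/dx closure of L₀.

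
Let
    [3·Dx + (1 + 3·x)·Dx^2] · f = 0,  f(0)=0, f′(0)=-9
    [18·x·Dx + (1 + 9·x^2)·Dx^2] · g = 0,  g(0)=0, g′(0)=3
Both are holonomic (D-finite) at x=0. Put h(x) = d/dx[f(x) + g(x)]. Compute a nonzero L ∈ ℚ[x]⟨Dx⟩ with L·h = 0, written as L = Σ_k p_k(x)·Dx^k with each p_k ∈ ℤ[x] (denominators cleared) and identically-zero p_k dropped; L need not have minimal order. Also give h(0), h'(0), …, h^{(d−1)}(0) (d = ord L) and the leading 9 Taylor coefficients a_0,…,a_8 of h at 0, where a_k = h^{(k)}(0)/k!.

L = (-18 - 162·x + 486·x^2 + 486·x^3) + (-12 - 36·x + 972·x^3 + 972·x^4)·Dx + (-1 + 3·x + 18·x^2 + 54·x^3 + 243·x^4 + 243·x^5)·Dx^2  (order 2).
h: a_k = -6, 27, -108, 243, -486, 2187, -8748, 19683, -39366, …
ICs: h(0) = -6, h′(0) = 27.

f: a_k = 0, -9, 27/2, -27, 243/4, -729/5, 729/2, -6561/7, 19683/8, …
g: a_k = 0, 3, 0, -9, 0, 243/5, 0, -2187/7, 0, …
f+g: L₀ = lclm(L_f,L_g), ord ≤ 2+2.
Derive L from L₀ (diff closure).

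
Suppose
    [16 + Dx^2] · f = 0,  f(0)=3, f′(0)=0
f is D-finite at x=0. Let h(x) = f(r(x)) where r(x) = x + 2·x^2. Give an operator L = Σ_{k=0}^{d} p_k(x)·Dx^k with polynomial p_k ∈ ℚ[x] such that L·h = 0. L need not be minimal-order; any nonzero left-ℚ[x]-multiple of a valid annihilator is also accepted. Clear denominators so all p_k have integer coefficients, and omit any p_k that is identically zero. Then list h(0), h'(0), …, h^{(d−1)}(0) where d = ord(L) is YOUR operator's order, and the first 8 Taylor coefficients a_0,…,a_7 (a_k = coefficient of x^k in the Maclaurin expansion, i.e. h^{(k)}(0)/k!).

f: a_k = 3, 0, -24, 0, 32, 0, -256/15, 0, …
Change of var in L_f (x↦r) gives L₀.
L = (16 + 192·x + 768·x^2 + 1024·x^3) - 4·Dx + (1 + 4·x)·Dx^2  (order 2).
h: a_k = 3, 0, -24, -96, -64, 256, 11264/15, 4096/5, …
ICs: h(0) = 3, h′(0) = 0.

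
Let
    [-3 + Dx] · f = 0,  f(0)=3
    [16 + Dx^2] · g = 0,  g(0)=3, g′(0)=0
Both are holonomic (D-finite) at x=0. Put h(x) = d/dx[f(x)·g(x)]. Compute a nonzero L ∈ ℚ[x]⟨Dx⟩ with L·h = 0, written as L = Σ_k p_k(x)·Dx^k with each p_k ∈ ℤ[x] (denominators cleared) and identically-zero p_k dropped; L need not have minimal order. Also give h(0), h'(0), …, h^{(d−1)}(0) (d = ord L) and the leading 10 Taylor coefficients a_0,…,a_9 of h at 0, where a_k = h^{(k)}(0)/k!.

L = 25 - 6·Dx + Dx^2  (order 2).
h: a_k = 27, -63, -1053/2, -1581/2, -711/8, 35259/40, 76443/80, 164833/560, -922077/4480, -1379041/5760, …
ICs: h(0) = 27, h′(0) = -63.

f: a_k = 3, 9, 27/2, 27/2, 81/8, 243/40, 243/80, 729/560, 2187/4480, 729/4480, …
g: a_k = 3, 0, -24, 0, 32, 0, -256/15, 0, 512/105, 0, …
h₀=f·g: eliminate ⇒ L₀, order ≤ 1·2.
h₀' ⇒ L via d/dx closure of L₀.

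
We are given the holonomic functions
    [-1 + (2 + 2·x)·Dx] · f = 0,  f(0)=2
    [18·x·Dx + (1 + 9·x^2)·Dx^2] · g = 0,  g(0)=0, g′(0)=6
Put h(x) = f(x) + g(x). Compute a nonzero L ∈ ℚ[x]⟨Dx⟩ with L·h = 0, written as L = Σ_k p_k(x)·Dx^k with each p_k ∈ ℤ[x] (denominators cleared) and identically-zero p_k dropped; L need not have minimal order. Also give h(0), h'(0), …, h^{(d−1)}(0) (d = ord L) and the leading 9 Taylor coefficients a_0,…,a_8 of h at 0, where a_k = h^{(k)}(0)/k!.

f: a_k = 2, 1, -1/4, 1/8, -5/64, 7/128, -21/512, 33/1024, -429/16384, …
g: a_k = 0, 6, 0, -18, 0, 486/5, 0, -4374/7, 0, …
Weyl lclm of L_f,L_g ⇒ L₀ (ord ≤ 3).
L = (-36 - 90·x + 972·x^2 + 486·x^3)·Dx + (-75 - 144·x + 1818·x^2 + 3888·x^3 + 1701·x^4)·Dx^2 + (-2 + 70·x + 108·x^2 + 684·x^3 + 1134·x^4 + 486·x^5)·Dx^3  (order 3).
h: a_k = 2, 7, -1/4, -143/8, -5/64, 62243/640, -21/512, -4478745/7168, -429/16384, …
ICs: h(0) = 2, h′(0) = 7, h′′(0) = -1/2.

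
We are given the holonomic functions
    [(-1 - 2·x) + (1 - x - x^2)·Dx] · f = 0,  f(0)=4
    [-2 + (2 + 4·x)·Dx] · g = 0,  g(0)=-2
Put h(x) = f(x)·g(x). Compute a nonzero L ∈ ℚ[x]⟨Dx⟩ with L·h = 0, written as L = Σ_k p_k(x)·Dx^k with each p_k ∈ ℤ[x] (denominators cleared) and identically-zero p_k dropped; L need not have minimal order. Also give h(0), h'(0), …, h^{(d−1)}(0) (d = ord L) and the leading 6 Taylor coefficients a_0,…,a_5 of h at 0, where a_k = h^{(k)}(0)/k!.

f: a_k = 4, 4, 8, 12, 20, 32, …
g: a_k = -2, -2, 1, -1, 5/4, -7/4, …
Sym-product of L_f,L_g gives L₀ (≤ ord 1).
L = (2 + 3·x + 3·x^2) + (-1 - x + 3·x^2 + 2·x^3)·Dx  (order 1).
h: a_k = -8, -16, -20, -40, -55, -102, …
ICs: h(0) = -8.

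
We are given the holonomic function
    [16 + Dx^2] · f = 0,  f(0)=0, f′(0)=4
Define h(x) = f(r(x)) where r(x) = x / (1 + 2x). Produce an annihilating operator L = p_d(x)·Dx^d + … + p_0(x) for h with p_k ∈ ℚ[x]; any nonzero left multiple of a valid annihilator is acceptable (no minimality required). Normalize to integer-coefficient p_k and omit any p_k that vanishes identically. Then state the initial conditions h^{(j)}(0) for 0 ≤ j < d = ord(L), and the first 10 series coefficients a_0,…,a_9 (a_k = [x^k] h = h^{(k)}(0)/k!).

f: a_k = 0, 4, 0, -32/3, 0, 128/15, 0, -1024/315, 0, 2048/2835, …
h₀=f(r): pull back L_f along r ⇒ L₀.
L = 16 + (4 + 24·x + 48·x^2 + 32·x^3)·Dx + (1 + 8·x + 24·x^2 + 32·x^3 + 16·x^4)·Dx^2  (order 2).
h: a_k = 0, 4, -8, 16/3, 32, -2752/15, 640, -565504/315, 194048/45, -25222144/2835, …
ICs: h(0) = 0, h′(0) = 4.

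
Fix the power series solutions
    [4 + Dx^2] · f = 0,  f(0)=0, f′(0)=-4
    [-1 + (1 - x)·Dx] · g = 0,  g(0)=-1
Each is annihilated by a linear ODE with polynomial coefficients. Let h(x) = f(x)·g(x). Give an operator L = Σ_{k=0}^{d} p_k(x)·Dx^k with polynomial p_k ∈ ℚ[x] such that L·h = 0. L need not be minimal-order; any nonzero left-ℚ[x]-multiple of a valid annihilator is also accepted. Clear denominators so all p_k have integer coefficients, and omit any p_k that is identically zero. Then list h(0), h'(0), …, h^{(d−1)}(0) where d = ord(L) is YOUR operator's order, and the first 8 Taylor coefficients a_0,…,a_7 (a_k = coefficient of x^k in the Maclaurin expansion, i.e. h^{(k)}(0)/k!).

f: a_k = 0, -4, 0, 8/3, 0, -8/15, 0, 16/315, …
g: a_k = -1, -1, -1, -1, -1, -1, -1, -1, …
f·g: L₀ = L_f ⊗_s L_g, ord ≤ 2·1.
L = (-4 + 4·x) + 2·Dx + (-1 + x)·Dx^2  (order 2).
h: a_k = 0, 4, 4, 4/3, 4/3, 28/15, 28/15, 572/315, …
ICs: h(0) = 0, h′(0) = 4.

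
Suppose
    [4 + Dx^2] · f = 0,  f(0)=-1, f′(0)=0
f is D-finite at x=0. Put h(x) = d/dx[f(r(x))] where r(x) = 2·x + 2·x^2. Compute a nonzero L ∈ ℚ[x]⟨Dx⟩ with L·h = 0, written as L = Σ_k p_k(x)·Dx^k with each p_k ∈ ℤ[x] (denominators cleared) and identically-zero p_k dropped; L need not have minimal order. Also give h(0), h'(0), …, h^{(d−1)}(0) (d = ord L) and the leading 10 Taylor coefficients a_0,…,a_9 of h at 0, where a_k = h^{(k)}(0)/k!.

L = (28 + 128·x + 384·x^2 + 512·x^3 + 256·x^4) + (-6 - 12·x)·Dx + (1 + 4·x + 4·x^2)·Dx^2  (order 2).
h: a_k = 0, 16, 48, -32/3, -640/3, -5248/15, -896/15, 184064/315, 31744/35, 1137152/2835, …
ICs: h(0) = 0, h′(0) = 16.

f: a_k = -1, 0, 2, 0, -2/3, 0, 4/45, 0, -2/315, 0, …
Change of var in L_f (x↦r) gives L₀.
Derive L from L₀ (diff closure).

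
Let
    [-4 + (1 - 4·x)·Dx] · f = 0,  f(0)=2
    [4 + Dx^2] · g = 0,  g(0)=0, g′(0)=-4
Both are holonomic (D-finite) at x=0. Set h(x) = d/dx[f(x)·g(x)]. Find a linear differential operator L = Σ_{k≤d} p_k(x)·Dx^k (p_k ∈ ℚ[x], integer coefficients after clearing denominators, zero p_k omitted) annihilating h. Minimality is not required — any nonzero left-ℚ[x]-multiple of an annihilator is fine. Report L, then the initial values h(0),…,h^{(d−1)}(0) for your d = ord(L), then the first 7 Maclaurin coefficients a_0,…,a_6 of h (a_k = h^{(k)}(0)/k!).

f: a_k = 2, 8, 32, 128, 512, 2048, 8192, …
g: a_k = 0, -4, 0, 8/3, 0, -8/15, 0, …
Sym-product of L_f,L_g gives L₀ (≤ ord 2).
h=h₀': d/dx-closure on L₀ ⇒ L.
L = (-28 - 32·x + 64·x^2) + (-8 + 32·x)·Dx + (1 - 8·x + 16·x^2)·Dx^2  (order 2).
h: a_k = -8, -64, -368, -5888/3, -29456/3, -235648/5, -9897184/45, …
ICs: h(0) = -8, h′(0) = -64.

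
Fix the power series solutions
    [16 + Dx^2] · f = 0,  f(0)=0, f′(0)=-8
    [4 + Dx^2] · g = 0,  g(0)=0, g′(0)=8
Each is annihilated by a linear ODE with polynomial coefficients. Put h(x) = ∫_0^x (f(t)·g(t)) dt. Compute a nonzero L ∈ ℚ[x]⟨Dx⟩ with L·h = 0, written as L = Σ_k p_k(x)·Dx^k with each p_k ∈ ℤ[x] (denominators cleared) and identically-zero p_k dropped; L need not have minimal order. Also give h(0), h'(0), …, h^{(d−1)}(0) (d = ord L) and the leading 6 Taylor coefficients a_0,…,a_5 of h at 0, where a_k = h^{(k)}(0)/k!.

L = 144·Dx + 40·Dx^3 + Dx^5  (order 5).
h: a_k = 0, 0, 0, -64/3, 0, 128/3, …
ICs: h(0) = 0, h′(0) = 0, h′′(0) = 0, h′′′(0) = -128, h′′′′(0) = 0.

f: a_k = 0, -8, 0, 64/3, 0, -256/15, …
g: a_k = 0, 8, 0, -16/3, 0, 16/15, …
h₀=f·g: eliminate ⇒ L₀, order ≤ 2·2.
∫: right-multiply L₀ by Dx.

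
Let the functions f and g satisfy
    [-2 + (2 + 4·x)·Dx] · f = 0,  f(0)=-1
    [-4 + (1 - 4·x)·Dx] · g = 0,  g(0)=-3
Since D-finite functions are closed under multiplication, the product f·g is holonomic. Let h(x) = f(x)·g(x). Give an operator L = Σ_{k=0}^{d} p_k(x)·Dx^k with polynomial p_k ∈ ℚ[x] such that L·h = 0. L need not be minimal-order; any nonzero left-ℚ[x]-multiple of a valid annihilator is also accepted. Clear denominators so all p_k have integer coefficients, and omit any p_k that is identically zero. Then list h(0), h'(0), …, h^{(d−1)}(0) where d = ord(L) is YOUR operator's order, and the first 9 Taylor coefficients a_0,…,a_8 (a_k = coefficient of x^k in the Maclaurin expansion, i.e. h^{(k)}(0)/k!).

L = (5 + 4·x) + (-1 + 2·x + 8·x^2)·Dx  (order 1).
h: a_k = 3, 15, 117/2, 471/2, 7521/8, 30105/8, 240777/16, 963207/16, 30821337/128, …
ICs: h(0) = 3.

f: a_k = -1, -1, 1/2, -1/2, 5/8, -7/8, 21/16, -33/16, 429/128, …
g: a_k = -3, -12, -48, -192, -768, -3072, -12288, -49152, -196608, …
L₀ := L_f ⊗_s L_g (sym. prod.), ord ≤ 1.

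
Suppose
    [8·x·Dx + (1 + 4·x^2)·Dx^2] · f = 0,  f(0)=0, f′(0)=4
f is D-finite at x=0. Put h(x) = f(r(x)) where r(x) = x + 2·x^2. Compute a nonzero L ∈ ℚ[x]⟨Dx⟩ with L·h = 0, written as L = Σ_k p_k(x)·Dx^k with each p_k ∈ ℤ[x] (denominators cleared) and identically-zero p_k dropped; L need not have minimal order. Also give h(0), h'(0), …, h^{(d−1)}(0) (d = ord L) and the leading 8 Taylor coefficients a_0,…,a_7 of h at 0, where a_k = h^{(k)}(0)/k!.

L = (-4 + 8·x + 64·x^2 + 192·x^3 + 192·x^4)·Dx + (1 + 4·x + 4·x^2 + 32·x^3 + 80·x^4 + 64·x^5)·Dx^2  (order 2).
h: a_k = 0, 4, 8, -16/3, -32, -256/5, 256/3, 3328/7, …
ICs: h(0) = 0, h′(0) = 4.

f: a_k = 0, 4, 0, -16/3, 0, 64/5, 0, -256/7, …
L₀ from L_f via x↦r, Dx↦r'^{-1}Dx.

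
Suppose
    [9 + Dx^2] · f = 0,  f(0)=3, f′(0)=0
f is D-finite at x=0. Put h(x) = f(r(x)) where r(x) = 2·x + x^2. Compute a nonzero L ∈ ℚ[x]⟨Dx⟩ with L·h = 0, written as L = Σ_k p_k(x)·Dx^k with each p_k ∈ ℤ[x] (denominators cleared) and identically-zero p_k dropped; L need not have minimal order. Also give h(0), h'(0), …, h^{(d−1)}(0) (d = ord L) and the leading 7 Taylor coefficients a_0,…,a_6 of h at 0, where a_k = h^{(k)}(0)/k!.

L = (36 + 108·x + 108·x^2 + 36·x^3) - Dx + (1 + x)·Dx^2  (order 2).
h: a_k = 3, 0, -54, -54, 297/2, 324, 243/5, …
ICs: h(0) = 3, h′(0) = 0.

f: a_k = 3, 0, -27/2, 0, 81/8, 0, -243/80, …
Substitute x→r, Dx→(1/r')Dx; clear ⇒ L₀.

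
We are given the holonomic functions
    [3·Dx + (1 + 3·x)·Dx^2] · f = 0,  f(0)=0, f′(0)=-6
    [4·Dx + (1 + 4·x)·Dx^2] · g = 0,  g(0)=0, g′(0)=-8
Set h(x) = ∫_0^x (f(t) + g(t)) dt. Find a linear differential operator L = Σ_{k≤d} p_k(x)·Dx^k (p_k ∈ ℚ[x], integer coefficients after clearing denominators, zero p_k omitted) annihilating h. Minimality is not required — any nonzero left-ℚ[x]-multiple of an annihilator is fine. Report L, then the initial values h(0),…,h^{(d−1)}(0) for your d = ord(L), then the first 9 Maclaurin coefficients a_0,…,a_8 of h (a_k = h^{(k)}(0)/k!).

L = 24·Dx^2 + (14 + 48·x)·Dx^3 + (1 + 7·x + 12·x^2)·Dx^4  (order 4).
h: a_k = 0, 0, -7, 25/3, -91/6, 337/10, -1267/15, 4825/21, -2653/4, …
ICs: h(0) = 0, h′(0) = 0, h′′(0) = -14, h′′′(0) = 50.

f: a_k = 0, -6, 9, -18, 81/2, -486/5, 243, -4374/7, 6561/4, …
g: a_k = 0, -8, 16, -128/3, 128, -2048/5, 4096/3, -32768/7, 16384, …
f+g: L₀ = lclm(L_f,L_g), ord ≤ 2+2.
Integrate: L := L₀·Dx.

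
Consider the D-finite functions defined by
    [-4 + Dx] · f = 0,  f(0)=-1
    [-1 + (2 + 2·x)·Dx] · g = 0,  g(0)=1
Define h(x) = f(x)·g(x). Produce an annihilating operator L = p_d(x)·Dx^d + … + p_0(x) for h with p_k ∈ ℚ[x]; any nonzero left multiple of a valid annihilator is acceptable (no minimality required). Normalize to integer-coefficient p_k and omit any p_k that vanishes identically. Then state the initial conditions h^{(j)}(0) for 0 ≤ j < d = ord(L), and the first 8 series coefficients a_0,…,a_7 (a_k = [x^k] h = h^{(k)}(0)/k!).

f: a_k = -1, -4, -8, -32/3, -32/3, -128/15, -256/45, -1024/315, …
g: a_k = 1, 1/2, -1/8, 1/16, -5/128, 7/256, -21/1024, 33/2048, …
Product ⇒ symmetric product L₀, ord ≤ 1.
L = (-9 - 8·x) + (2 + 2·x)·Dx  (order 1).
h: a_k = -1, -9/2, -79/8, -683/48, -1947/128, -49553/3840, -417727/46080, -389323/71680, …
ICs: h(0) = -1.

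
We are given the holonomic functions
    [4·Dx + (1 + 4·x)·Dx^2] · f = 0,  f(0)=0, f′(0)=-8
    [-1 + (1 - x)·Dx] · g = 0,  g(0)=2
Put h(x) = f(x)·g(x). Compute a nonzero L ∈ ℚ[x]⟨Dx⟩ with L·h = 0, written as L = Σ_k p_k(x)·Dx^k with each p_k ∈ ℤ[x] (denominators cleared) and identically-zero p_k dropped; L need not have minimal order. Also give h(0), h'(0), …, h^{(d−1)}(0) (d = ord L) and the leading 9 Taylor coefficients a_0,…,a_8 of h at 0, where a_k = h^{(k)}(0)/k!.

L = 4 + (-2 + 12·x)·Dx + (-1 - 3·x + 4·x^2)·Dx^2  (order 2).
h: a_k = 0, -16, 16, -208/3, 560/3, -9488/15, 31472/15, -762736/105, 2677904/105, …
ICs: h(0) = 0, h′(0) = -16.

f: a_k = 0, -8, 16, -128/3, 128, -2048/5, 4096/3, -32768/7, 16384, …
g: a_k = 2, 2, 2, 2, 2, 2, 2, 2, 2, …
Product ⇒ symmetric product L₀, ord ≤ 2.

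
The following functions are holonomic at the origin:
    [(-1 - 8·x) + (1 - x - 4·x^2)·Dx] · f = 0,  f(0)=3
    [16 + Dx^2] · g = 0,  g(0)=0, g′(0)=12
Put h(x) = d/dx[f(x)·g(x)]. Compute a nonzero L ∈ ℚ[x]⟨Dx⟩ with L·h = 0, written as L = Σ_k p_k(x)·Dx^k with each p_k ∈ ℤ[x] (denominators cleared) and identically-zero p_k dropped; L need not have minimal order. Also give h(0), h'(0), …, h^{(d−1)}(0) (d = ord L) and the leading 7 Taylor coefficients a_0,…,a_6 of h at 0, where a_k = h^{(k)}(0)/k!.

L = (-12 - 64·x - 224·x^2 + 256·x^3 + 512·x^4) + (-1 - 4·x + 48·x^2 + 128·x^3)·Dx + (1 - 3·x - 10·x^2 + 16·x^3 + 32·x^4)·Dx^2  (order 2).
h: a_k = 36, 72, 252, 912, 3204, 46584/5, 143036/5, …
ICs: h(0) = 36, h′(0) = 72.

f: a_k = 3, 3, 15, 27, 87, 195, 543, …
g: a_k = 0, 12, 0, -32, 0, 128/5, 0, …
h₀=f·g: eliminate ⇒ L₀, order ≤ 1·2.
h=h₀': d/dx-closure on L₀ ⇒ L.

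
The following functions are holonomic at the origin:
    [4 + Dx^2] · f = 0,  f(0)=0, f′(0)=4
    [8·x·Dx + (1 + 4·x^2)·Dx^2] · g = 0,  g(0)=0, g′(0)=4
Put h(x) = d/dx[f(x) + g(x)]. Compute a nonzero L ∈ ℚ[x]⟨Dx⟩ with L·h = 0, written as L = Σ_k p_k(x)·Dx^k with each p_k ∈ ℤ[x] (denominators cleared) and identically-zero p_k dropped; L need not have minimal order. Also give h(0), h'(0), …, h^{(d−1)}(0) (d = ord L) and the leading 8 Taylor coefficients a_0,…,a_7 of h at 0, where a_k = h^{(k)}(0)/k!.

f: a_k = 0, 4, 0, -8/3, 0, 8/15, 0, -16/315, …
g: a_k = 0, 4, 0, -16/3, 0, 64/5, 0, -256/7, …
h₀=f+g: left-lcm gives L₀, ord ≤ 4.
Derive L from L₀ (diff closure).
L = (-352·x + 1792·x^3 + 512·x^5) + (-4 + 112·x^2 + 576·x^4 + 256·x^6)·Dx + (-88·x + 448·x^3 + 128·x^5)·Dx^2 + (-1 + 28·x^2 + 144·x^4 + 64·x^6)·Dx^3  (order 3).
h: a_k = 8, 0, -24, 0, 200/3, 0, -11536/45, 0, …
ICs: h(0) = 8, h′(0) = 0, h′′(0) = -48.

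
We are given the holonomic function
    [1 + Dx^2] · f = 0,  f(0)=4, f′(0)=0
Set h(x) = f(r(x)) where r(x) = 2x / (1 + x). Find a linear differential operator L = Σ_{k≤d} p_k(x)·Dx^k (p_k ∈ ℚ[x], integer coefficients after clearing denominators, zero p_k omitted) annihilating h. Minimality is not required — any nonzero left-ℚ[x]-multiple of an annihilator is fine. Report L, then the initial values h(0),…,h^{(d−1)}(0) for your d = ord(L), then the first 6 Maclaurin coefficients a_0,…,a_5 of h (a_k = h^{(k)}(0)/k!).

L = 4 + (2 + 6·x + 6·x^2 + 2·x^3)·Dx + (1 + 4·x + 6·x^2 + 4·x^3 + x^4)·Dx^2  (order 2).
h: a_k = 4, 0, -8, 16, -64/3, 64/3, …
ICs: h(0) = 4, h′(0) = 0.

f: a_k = 4, 0, -2, 0, 1/6, 0, …
L₀ from L_f via x↦r, Dx↦r'^{-1}Dx.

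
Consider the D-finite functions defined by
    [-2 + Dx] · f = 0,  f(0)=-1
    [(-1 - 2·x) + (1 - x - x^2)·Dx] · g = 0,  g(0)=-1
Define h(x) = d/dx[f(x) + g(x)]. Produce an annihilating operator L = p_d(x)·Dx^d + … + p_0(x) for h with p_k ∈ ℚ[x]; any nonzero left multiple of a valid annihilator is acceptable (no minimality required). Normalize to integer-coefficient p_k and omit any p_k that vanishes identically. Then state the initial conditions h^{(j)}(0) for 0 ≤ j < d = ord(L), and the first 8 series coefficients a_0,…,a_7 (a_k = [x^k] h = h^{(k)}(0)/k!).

f: a_k = -1, -2, -2, -4/3, -2/3, -4/15, -4/45, -8/315, …
g: a_k = -1, -1, -2, -3, -5, -8, -13, -21, …
Weyl lclm of L_f,L_g ⇒ L₀ (ord ≤ 2).
Derive L from L₀ (diff closure).
L = (10 + 44·x + 44·x^2 + 48·x^3 + 12·x^4) + (-7 - 24·x - 28·x^2 - 12·x^3 + 10·x^4 + 4·x^5)·Dx + (1 + x + 3·x^2 - 6·x^3 - 8·x^4 - 2·x^5)·Dx^2  (order 2).
h: a_k = -3, -8, -13, -68/3, -124/3, -1178/15, -6623/45, -85696/315, …
ICs: h(0) = -3, h′(0) = -8.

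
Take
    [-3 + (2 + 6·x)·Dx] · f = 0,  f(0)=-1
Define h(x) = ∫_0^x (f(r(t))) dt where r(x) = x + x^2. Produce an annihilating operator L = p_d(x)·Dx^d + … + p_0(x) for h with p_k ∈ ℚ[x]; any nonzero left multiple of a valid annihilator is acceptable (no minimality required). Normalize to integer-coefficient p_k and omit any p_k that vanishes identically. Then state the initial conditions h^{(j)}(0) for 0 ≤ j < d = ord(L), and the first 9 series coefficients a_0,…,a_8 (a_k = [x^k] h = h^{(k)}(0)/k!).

f: a_k = -1, -3/2, 9/8, -27/16, 405/128, -1701/256, 15309/1024, -72171/2048, 2814669/32768, …
h₀=f(r): pull back L_f along r ⇒ L₀.
h=∫h₀ ⇒ L = L₀·Dx.
L = (-3 - 6·x)·Dx + (2 + 6·x + 6·x^2)·Dx^2  (order 2).
h: a_k = 0, -1, -3/4, -1/8, 9/64, -99/640, 81/512, -999/7168, 1377/16384, …
ICs: h(0) = 0, h′(0) = -1.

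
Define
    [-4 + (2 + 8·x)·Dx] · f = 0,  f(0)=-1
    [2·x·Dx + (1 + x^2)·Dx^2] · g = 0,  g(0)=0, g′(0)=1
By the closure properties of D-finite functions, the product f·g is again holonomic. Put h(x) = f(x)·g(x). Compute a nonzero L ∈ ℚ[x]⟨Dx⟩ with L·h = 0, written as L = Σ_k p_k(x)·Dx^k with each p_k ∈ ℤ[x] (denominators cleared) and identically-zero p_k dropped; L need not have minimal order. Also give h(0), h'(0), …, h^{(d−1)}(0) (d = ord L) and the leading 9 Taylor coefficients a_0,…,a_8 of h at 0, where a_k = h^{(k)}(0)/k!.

L = (12 - 4·x - 4·x^2) + (-4 - 14·x + 12·x^2 + 16·x^3)·Dx + (1 + 8·x + 17·x^2 + 8·x^3 + 16·x^4)·Dx^2  (order 2).
h: a_k = 0, -1, -2, 7/3, -10/3, 137/15, -406/15, 8527/105, -26794/105, …
ICs: h(0) = 0, h′(0) = -1.

f: a_k = -1, -2, 2, -4, 10, -28, 84, -264, 858, …
g: a_k = 0, 1, 0, -1/3, 0, 1/5, 0, -1/7, 0, …
Product ⇒ symmetric product L₀, ord ≤ 2.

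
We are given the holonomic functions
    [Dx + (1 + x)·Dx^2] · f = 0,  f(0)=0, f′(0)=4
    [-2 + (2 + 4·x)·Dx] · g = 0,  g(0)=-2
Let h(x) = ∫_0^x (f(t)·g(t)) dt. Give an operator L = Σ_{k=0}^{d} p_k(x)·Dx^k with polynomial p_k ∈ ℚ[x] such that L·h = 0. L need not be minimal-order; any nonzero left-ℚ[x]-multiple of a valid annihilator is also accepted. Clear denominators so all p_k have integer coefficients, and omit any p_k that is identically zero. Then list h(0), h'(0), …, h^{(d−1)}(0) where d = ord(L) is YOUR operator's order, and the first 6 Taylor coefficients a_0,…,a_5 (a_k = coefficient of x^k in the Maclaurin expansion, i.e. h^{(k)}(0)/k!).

L = (2 + x)·Dx + (-1 - 2·x)·Dx^2 + (1 + 5·x + 8·x^2 + 4·x^3)·Dx^3  (order 3).
h: a_k = 0, 0, -4, -4/3, 4/3, -4/3, …
ICs: h(0) = 0, h′(0) = 0, h′′(0) = -8.

f: a_k = 0, 4, -2, 4/3, -1, 4/5, …
g: a_k = -2, -2, 1, -1, 5/4, -7/4, …
Product ⇒ symmetric product L₀, ord ≤ 2.
h=∫₀ˣh₀: take L = L₀·Dx.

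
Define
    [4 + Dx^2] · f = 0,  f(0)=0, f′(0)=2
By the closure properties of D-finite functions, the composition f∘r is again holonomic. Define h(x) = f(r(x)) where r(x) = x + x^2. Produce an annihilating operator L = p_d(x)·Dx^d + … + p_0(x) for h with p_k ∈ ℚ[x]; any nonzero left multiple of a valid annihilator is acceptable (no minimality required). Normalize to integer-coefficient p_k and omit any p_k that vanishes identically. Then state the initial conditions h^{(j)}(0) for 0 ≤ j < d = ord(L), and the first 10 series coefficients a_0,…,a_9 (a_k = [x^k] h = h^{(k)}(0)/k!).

f: a_k = 0, 2, 0, -4/3, 0, 4/15, 0, -8/315, 0, 4/2835, …
Change of var in L_f (x↦r) gives L₀.
L = (4 + 24·x + 48·x^2 + 32·x^3) - 2·Dx + (1 + 2·x)·Dx^2  (order 2).
h: a_k = 0, 2, 2, -4/3, -4, -56/15, 0, 832/315, 112/45, 2272/2835, …
ICs: h(0) = 0, h′(0) = 2.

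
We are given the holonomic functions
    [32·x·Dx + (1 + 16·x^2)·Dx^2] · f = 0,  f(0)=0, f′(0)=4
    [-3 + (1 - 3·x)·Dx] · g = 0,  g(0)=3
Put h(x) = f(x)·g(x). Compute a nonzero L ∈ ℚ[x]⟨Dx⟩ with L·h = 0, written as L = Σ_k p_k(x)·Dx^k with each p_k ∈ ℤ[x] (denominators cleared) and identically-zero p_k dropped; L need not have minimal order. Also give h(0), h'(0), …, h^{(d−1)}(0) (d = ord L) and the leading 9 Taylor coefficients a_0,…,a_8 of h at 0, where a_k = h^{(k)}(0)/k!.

L = 96·x + (6 - 32·x + 192·x^2)·Dx + (-1 + 3·x - 16·x^2 + 48·x^3)·Dx^2  (order 2).
h: a_k = 0, 12, 36, 44, 132, 5052/5, 15156/5, 72516/35, 217548/35, …
ICs: h(0) = 0, h′(0) = 12.

f: a_k = 0, 4, 0, -64/3, 0, 1024/5, 0, -16384/7, 0, …
g: a_k = 3, 9, 27, 81, 243, 729, 2187, 6561, 19683, …
f·g: L₀ = L_f ⊗_s L_g, ord ≤ 2·1.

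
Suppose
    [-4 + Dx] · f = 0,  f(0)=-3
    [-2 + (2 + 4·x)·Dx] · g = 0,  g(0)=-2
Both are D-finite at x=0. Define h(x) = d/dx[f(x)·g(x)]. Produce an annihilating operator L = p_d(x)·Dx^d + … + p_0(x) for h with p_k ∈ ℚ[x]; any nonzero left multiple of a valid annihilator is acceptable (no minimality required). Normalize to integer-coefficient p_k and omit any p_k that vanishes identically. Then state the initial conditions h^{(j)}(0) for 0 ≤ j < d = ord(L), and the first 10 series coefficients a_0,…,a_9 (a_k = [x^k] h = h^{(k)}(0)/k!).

L = (23 + 80·x + 64·x^2) + (-5 - 18·x - 16·x^2)·Dx  (order 1).
h: a_k = 30, 138, 309, 449, 1949/4, 1643/4, 36047/120, 135617/840, 815221/6720, -833449/60480, …
ICs: h(0) = 30.

f: a_k = -3, -12, -24, -32, -32, -128/5, -256/15, -1024/105, -512/105, -2048/945, …
g: a_k = -2, -2, 1, -1, 5/4, -7/4, 21/8, -33/8, 429/64, -715/64, …
f·g: L₀ = L_f ⊗_s L_g, ord ≤ 1·1.
Differentiate: ansatz ord ≤ ord L₀ ⇒ L.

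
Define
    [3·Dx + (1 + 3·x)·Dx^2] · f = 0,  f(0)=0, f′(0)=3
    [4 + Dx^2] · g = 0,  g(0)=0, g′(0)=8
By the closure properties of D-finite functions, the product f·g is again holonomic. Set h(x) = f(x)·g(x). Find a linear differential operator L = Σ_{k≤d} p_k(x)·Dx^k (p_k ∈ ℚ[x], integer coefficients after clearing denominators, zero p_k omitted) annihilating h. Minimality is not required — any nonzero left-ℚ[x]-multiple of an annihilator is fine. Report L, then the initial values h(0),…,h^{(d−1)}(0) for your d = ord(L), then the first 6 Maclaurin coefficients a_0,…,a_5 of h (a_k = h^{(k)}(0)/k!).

f: a_k = 0, 3, -9/2, 9, -81/4, 243/5, …
g: a_k = 0, 8, 0, -16/3, 0, 16/15, …
f·g: L₀ = L_f ⊗_s L_g, ord ≤ 2·2.
L = (-1112 - 1248·x + 7344·x^2 + 27648·x^3 + 20736·x^4) + (-48 + 2160·x + 10368·x^2 + 10368·x^3)·Dx + (-250 + 240·x + 4968·x^2 + 13824·x^3 + 10368·x^4)·Dx^2 + (-12 + 540·x + 2592·x^2 + 2592·x^3)·Dx^3 + (7 + 138·x + 783·x^2 + 1728·x^3 + 1296·x^4)·Dx^4  (order 4).
h: a_k = 0, 0, 24, -36, 56, -138, …
ICs: h(0) = 0, h′(0) = 0, h′′(0) = 48, h′′′(0) = -216.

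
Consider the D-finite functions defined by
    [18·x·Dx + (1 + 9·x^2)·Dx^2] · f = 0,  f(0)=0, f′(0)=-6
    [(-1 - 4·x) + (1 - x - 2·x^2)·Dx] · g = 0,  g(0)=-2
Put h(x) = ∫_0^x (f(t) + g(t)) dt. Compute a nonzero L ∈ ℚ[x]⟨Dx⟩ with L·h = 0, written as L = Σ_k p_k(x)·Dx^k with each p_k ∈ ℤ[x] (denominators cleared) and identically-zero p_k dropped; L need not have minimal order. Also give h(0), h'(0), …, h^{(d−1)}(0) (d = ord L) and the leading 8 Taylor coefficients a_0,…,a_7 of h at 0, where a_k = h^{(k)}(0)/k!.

f: a_k = 0, -6, 0, 18, 0, -486/5, 0, 4374/7, …
g: a_k = -2, -2, -6, -10, -22, -42, -86, -170, …
f+g: L₀ = lclm(L_f,L_g), ord ≤ 2+1.
h=∫₀ˣh₀: take L = L₀·Dx.
L = (18 - 72·x - 918·x^2 - 1872·x^3 - 4608·x^4 - 1296·x^6)·Dx^2 + (-8 - 30·x - 278·x^3 - 1788·x^4 - 3216·x^5 - 324·x^6 - 1296·x^7)·Dx^3 + (1 + 4·x + 24·x^2 + 4·x^3 + 103·x^4 - 300·x^5 - 312·x^6 - 108·x^7 - 216·x^8)·Dx^4  (order 4).
h: a_k = 0, -2, -4, -2, 2, -22/5, -116/5, -86/7, …
ICs: h(0) = 0, h′(0) = -2, h′′(0) = -8, h′′′(0) = -12.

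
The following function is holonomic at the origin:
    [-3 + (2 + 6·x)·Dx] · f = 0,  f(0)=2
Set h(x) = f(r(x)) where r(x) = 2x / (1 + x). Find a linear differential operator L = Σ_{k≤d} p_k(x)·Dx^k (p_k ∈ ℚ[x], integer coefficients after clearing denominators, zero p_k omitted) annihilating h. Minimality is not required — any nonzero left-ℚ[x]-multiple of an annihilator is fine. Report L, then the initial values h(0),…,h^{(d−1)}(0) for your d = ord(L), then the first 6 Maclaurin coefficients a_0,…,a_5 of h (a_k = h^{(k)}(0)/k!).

L = -3 + (1 + 8·x + 7·x^2)·Dx  (order 1).
h: a_k = 2, 6, -15, 51, -861/4, 4137/4, …
ICs: h(0) = 2.

f: a_k = 2, 3, -9/4, 27/8, -405/64, 1701/128, …
Substitute x→r, Dx→(1/r')Dx; clear ⇒ L₀.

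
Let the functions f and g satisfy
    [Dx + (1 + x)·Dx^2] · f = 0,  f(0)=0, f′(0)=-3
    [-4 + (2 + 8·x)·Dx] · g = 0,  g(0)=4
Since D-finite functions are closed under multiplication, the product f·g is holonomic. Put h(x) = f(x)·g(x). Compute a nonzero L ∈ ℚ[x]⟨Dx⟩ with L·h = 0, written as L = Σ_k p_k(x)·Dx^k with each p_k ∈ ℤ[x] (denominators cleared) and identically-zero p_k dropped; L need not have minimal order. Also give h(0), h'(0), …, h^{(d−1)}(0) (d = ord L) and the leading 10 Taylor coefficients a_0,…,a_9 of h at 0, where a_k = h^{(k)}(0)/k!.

f: a_k = 0, -3, 3/2, -1, 3/4, -3/5, 1/2, -3/7, 3/8, -1/3, …
g: a_k = 4, 8, -8, 16, -40, 112, -336, 1056, -3432, 11440, …
f·g: L₀ = L_f ⊗_s L_g, ord ≤ 2·1.
L = (10 + 4·x) + (-3 - 12·x)·Dx + (1 + 9·x + 24·x^2 + 16·x^3)·Dx^2  (order 2).
h: a_k = 0, -12, -18, 32, -65, 778/5, -2104/5, 43228/35, -268067/70, 259079/21, …
ICs: h(0) = 0, h′(0) = -12.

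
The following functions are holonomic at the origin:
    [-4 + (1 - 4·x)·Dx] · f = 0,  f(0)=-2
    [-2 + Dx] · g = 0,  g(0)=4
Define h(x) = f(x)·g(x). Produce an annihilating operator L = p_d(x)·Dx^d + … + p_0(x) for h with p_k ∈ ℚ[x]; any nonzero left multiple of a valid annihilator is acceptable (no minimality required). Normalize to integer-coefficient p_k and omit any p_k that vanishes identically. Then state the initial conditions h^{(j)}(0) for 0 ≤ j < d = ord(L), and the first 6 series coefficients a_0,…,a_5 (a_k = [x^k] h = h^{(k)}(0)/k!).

L = (6 - 8·x) + (-1 + 4·x)·Dx  (order 1).
h: a_k = -8, -48, -208, -2528/3, -3376, -202592/15, …
ICs: h(0) = -8.

f: a_k = -2, -8, -32, -128, -512, -2048, …
g: a_k = 4, 8, 8, 16/3, 8/3, 16/15, …
L₀ := L_f ⊗_s L_g (sym. prod.), ord ≤ 1.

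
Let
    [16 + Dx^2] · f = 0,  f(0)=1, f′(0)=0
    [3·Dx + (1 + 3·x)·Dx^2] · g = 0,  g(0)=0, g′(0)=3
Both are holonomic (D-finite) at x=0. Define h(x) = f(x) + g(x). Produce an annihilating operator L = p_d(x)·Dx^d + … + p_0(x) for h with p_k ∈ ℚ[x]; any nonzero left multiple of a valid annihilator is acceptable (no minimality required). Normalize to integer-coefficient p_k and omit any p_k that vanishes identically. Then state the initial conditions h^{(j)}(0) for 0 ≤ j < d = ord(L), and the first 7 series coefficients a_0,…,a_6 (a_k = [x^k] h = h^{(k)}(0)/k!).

L = (1680 + 2304·x + 3456·x^2)·Dx + (272 + 1584·x + 3456·x^2 + 3456·x^3)·Dx^2 + (105 + 144·x + 216·x^2)·Dx^3 + (17 + 99·x + 216·x^2 + 216·x^3)·Dx^4  (order 4).
h: a_k = 1, 3, -25/2, 9, -115/12, 243/5, -11447/90, …
ICs: h(0) = 1, h′(0) = 3, h′′(0) = -25, h′′′(0) = 54.

f: a_k = 1, 0, -8, 0, 32/3, 0, -256/45, …
g: a_k = 0, 3, -9/2, 9, -81/4, 243/5, -243/2, …
f+g: L₀ = lclm(L_f,L_g), ord ≤ 2+2.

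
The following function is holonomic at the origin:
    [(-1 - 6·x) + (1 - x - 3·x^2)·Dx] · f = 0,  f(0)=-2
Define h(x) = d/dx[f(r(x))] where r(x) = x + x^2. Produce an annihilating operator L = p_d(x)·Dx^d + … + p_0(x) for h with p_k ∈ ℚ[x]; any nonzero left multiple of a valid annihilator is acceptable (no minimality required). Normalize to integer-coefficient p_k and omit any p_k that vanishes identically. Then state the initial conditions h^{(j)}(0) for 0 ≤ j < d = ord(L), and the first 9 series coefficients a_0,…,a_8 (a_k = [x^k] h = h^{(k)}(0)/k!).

f: a_k = -2, -2, -8, -14, -38, -80, -194, -434, -1016, …
Substitute x→r, Dx→(1/r')Dx; clear ⇒ L₀.
h₀' ⇒ L via d/dx closure of L₀.
L = (10 + 60·x + 168·x^2 + 396·x^3 + 648·x^4 + 540·x^5 + 180·x^6) + (-1 - 7·x - 6·x^2 + 44·x^3 + 135·x^4 + 180·x^5 + 126·x^6 + 36·x^7)·Dx  (order 1).
h: a_k = -2, -20, -90, -352, -1370, -5016, -17850, -62416, -214560, …
ICs: h(0) = -2.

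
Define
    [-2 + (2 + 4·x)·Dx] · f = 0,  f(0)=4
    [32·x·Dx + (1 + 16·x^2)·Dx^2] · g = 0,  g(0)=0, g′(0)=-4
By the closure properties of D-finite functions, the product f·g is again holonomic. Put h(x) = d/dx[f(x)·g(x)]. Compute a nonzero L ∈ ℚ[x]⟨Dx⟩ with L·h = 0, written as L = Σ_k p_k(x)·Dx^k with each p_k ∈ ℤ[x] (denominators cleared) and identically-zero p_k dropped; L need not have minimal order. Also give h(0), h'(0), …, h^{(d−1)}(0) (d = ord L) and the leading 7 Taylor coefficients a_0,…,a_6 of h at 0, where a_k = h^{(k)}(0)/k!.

f: a_k = 4, 4, -2, 2, -5/2, 7/2, -21/4, …
g: a_k = 0, -4, 0, 64/3, 0, -1024/5, 0, …
Product ⇒ symmetric product L₀, ord ≤ 2.
h=h₀': d/dx-closure on L₀ ⇒ L.
L = (29 + 320·x - 1120·x^2 - 3072·x^3 - 768·x^4) + (38 + 300·x - 576·x^2 - 6656·x^3 - 10752·x^4 - 3072·x^5)·Dx + (3 - 20·x - 84·x^2 - 512·x^3 - 2176·x^4 - 3072·x^5 - 1024·x^6)·Dx^2  (order 2).
h: a_k = -16, -32, 280, 928/3, -12778/3, -23716/5, 1022653/15, …
ICs: h(0) = -16, h′(0) = -32.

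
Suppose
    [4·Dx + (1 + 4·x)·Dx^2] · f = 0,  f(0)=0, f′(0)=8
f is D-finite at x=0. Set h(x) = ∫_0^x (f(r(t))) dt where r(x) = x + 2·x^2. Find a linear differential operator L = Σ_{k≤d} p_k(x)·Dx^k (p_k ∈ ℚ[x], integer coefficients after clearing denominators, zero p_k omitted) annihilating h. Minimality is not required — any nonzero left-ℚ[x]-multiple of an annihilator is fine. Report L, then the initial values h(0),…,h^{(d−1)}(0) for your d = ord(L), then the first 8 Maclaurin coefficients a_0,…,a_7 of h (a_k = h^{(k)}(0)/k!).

f: a_k = 0, 8, -16, 128/3, -128, 2048/5, -4096/3, 32768/7, …
f∘r: x↦r, Dx↦Dx/r' in L_f ⇒ L₀.
∫: right-multiply L₀ by Dx.
L = (16·x + 32·x^2)·Dx^2 + (1 + 8·x + 24·x^2 + 32·x^3)·Dx^3  (order 3).
h: a_k = 0, 0, 4, 0, -16/3, 64/5, -256/15, 0, …
ICs: h(0) = 0, h′(0) = 0, h′′(0) = 8.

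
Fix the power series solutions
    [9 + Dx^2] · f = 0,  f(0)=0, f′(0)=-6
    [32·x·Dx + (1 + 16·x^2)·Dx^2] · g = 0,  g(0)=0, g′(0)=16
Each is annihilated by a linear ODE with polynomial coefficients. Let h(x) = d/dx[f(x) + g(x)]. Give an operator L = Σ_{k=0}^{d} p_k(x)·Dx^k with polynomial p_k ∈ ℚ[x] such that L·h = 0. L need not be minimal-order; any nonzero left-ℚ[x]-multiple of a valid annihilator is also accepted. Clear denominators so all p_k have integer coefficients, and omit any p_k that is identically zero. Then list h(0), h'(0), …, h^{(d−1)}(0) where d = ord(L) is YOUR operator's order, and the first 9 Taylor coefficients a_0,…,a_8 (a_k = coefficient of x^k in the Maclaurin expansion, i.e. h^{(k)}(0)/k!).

f: a_k = 0, -6, 0, 9, 0, -81/20, 0, 243/280, 0, …
g: a_k = 0, 16, 0, -256/3, 0, 4096/5, 0, -65536/7, 0, …
Weyl lclm of L_f,L_g ⇒ L₀ (ord ≤ 4).
h₀' ⇒ L via d/dx closure of L₀.
L = (-52704·x + 967680·x^3 + 663552·x^5) + (-207 + 13104·x^2 + 283392·x^4 + 331776·x^6)·Dx + (-5856·x + 107520·x^3 + 73728·x^5)·Dx^2 + (-23 + 1456·x^2 + 31488·x^4 + 36864·x^6)·Dx^3  (order 3).
h: a_k = 10, 0, -229, 0, 16303/4, 0, -2621197/40, 0, 2348808053/2240, …
ICs: h(0) = 10, h′(0) = 0, h′′(0) = -458.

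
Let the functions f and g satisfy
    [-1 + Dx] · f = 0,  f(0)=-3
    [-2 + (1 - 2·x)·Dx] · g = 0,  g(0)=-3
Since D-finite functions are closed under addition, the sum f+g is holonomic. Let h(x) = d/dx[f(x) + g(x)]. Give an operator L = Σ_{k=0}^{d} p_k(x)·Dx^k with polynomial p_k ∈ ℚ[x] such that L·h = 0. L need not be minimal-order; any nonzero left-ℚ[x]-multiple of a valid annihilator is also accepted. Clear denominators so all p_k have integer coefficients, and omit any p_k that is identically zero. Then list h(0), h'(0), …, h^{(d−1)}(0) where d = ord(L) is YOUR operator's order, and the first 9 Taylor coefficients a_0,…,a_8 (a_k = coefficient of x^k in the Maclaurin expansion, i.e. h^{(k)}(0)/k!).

f: a_k = -3, -3, -3/2, -1/2, -1/8, -1/40, -1/240, -1/1680, -1/13440, …
g: a_k = -3, -6, -12, -24, -48, -96, -192, -384, -768, …
f+g: L₀ = lclm(L_f,L_g), ord ≤ 1+1.
h₀' ⇒ L via d/dx closure of L₀.
L = (20 + 8·x) + (-23 - 4·x + 4·x^2)·Dx + (3 - 4·x - 4·x^2)·Dx^2  (order 2).
h: a_k = -9, -27, -147/2, -385/2, -3841/8, -46081/40, -645121/240, -10321921/1680, -185794561/13440, …
ICs: h(0) = -9, h′(0) = -27.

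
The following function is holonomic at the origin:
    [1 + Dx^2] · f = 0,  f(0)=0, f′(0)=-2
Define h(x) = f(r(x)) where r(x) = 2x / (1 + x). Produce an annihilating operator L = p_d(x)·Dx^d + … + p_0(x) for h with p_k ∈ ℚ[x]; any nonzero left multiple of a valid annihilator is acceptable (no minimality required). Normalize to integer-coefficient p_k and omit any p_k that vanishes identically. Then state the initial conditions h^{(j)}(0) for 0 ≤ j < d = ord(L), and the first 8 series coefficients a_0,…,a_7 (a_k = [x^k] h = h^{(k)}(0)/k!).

f: a_k = 0, -2, 0, 1/3, 0, -1/60, 0, 1/2520, …
h₀=f(r): pull back L_f along r ⇒ L₀.
L = 4 + (2 + 6·x + 6·x^2 + 2·x^3)·Dx + (1 + 4·x + 6·x^2 + 4·x^3 + x^4)·Dx^2  (order 2).
h: a_k = 0, -4, 4, -4/3, -4, 172/15, -20, 8836/315, …
ICs: h(0) = 0, h′(0) = -4.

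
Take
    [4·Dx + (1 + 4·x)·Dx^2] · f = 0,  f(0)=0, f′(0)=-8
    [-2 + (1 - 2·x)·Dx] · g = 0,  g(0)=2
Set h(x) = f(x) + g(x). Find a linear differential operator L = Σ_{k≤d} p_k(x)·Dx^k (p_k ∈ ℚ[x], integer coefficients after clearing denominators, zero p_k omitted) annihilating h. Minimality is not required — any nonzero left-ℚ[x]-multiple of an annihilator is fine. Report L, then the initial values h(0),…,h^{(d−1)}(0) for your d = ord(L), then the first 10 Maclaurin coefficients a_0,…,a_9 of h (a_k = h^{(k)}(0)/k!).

L = (-28 - 16·x)·Dx + (1 - 40·x - 32·x^2)·Dx^2 + (1 + 3·x - 6·x^2 - 8·x^3)·Dx^3  (order 3).
h: a_k = 2, -4, 24, -80/3, 160, -1728/5, 4480/3, -30976/7, 16896, -515072/9, …
ICs: h(0) = 2, h′(0) = -4, h′′(0) = 48.

f: a_k = 0, -8, 16, -128/3, 128, -2048/5, 4096/3, -32768/7, 16384, -524288/9, …
g: a_k = 2, 4, 8, 16, 32, 64, 128, 256, 512, 1024, …
Weyl lclm of L_f,L_g ⇒ L₀ (ord ≤ 3).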